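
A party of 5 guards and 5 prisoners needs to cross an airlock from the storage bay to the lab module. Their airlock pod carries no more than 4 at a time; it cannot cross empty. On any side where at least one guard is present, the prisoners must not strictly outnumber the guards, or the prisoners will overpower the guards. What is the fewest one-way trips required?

Counting alone: each trip to the lab module takes at most 4 across and each return brings at least 1 back, so after t trips out (and t−1 returns) at most 4t − (t−1) of the 10 are across; that first reaches 10 at t = 3, so at least 5 crossings are needed.
The safety rule pushes this higher. Following every safe sequence of crossings, the most of the 10 that can be at the lab module as the airlock pod arrives there on crossing 5 is 9 — never all 10.
So no plan with fewer than 7 crossings exists, and this one achieves 7:
1. 2 prisoners → the lab module.  (the storage bay: 5G 3P; the lab module: 0G 2P)
2. 1 prisoner ← the storage bay.  (the storage bay: 5G 4P; the lab module: 0G 1P)
3. 4 prisoners → the lab module.  (the storage bay: 5G 0P; the lab module: 0G 5P)
4. 1 prisoner ← the storage bay.  (the storage bay: 5G 1P; the lab module: 0G 4P)
5. 4 guards → the lab module.  (the storage bay: 1G 1P; the lab module: 4G 4P)
6. 1 guard and 1 prisoner ← the storage bay.  (the storage bay: 2G 2P; the lab module: 3G 3P)
7. 2 guards and 2 prisoners → the lab module.  (the storage bay: 0G 0P; the lab module: 5G 5P)

7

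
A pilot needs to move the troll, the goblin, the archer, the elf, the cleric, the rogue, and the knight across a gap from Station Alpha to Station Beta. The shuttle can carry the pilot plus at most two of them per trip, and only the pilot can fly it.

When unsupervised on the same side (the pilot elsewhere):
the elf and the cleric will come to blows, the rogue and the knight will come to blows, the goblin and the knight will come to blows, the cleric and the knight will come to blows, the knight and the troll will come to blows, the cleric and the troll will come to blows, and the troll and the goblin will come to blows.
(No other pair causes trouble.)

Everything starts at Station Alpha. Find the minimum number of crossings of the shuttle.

Whatever the first load, the items left behind include a forbidden pair without the pilot. No opening move is safe, so no plan exists.

impossible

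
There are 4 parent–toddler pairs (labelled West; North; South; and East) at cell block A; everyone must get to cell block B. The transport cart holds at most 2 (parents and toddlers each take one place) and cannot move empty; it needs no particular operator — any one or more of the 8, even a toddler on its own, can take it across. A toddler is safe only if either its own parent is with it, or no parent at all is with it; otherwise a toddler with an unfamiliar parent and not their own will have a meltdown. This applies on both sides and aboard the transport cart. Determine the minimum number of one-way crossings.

Following every safe sequence of crossings from the start, the most of the 8 that can be at cell block B as the transport cart arrives there on crossings 1, 3, 5 is 2, 3, 4 respectively; the best ever achieved is 4 of 8.
From crossing 7 on, no configuration arises that was not already reachable earlier: only 44 distinct safe configurations (who is on which side, and where the transport cart is) can ever be reached, none of them has everyone across, and every continuation just revisits them. So no valid plan exists.

impossible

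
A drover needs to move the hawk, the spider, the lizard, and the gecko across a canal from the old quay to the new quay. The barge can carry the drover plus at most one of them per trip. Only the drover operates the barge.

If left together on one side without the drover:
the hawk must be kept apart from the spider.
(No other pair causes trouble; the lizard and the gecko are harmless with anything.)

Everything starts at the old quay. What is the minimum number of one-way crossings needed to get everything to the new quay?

Counting alone: the drover can take at most 1 across per trip to the new quay, so moving all 4 needs at least 4 loaded trips out, with a return between consecutive ones — at least 7 crossings.
The plan below uses exactly 7 crossings, so it is optimal:
1. Drover goes to the new quay with the hawk.
2. Drover goes back to the old quay alone.
3. Drover goes to the new quay with the lizard.
4. Drover goes back to the old quay alone.
5. Drover goes to the new quay with the gecko.
6. Drover goes back to the old quay alone.
7. Drover goes to the new quay with the spider.

7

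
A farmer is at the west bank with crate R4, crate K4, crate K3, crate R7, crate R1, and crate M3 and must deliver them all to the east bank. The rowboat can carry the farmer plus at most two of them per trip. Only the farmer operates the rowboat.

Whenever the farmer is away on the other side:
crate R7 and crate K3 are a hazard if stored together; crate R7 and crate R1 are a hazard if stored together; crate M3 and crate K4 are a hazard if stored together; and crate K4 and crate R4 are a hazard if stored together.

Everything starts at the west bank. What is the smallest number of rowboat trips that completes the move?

Counting alone: the farmer can take at most 2 across per trip to the east bank, so moving all 6 needs at least 3 loaded trips out, with a return between consecutive ones — at least 5 crossings.
The safety rule pushes this higher. Following every safe sequence of crossings, the most of the 6 that can be at the east bank as the rowboat arrives there on crossing 5 is 5 — never all 6.
So no plan with fewer than 7 crossings exists, and this one achieves 7:
1. Farmer goes to the east bank with crate K4 and crate R7.
2. Farmer goes back to the west bank alone.
3. Farmer goes to the east bank with crate K3 and crate R4.
4. Farmer goes back to the west bank with crate K4 and crate R7.
5. Farmer goes to the east bank with crate M3 and crate R1.
6. Farmer goes back to the west bank alone.
7. Farmer goes to the east bank with crate K4 and crate R7.

7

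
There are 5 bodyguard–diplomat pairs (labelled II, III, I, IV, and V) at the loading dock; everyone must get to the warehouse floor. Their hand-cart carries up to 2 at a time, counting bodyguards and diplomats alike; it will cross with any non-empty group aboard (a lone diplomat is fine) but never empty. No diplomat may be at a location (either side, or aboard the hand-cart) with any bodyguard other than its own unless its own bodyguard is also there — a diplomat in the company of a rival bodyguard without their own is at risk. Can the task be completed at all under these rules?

Following every safe sequence of crossings from the start, the most of the 10 that can be at the warehouse floor as the hand-cart arrives there on crossings 1, 3, 5, 7 is 2, 3, 4, 5 respectively; the best ever achieved is 5 of 10.
From crossing 9 on, no configuration arises that was not already reachable earlier: only 82 distinct safe configurations (who is on which side, and where the hand-cart is) can ever be reached, none of them has everyone across, and every continuation just revisits them. So no valid plan exists.

No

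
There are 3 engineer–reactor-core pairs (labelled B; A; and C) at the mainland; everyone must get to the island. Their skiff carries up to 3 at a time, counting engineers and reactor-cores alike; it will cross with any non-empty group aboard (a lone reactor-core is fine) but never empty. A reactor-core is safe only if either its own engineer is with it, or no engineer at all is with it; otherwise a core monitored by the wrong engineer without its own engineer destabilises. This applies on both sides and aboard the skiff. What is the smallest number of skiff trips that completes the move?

Counting alone: each trip to the island takes at most 3 across and each return brings at least 1 back, so after t trips out (and t−1 returns) at most 3t − (t−1) of the 6 are across; that first reaches 6 at t = 3, so at least 5 crossings are needed.
The plan below uses exactly 5 crossings, so it is optimal:
1. engineer B and reactor-core B cross → the island.
2. engineer B crosses ← the mainland.
3. engineer A, engineer B, and engineer C cross → the island.
4. reactor-core B crosses ← the mainland.
5. reactor-core A, reactor-core B, and reactor-core C cross → the island.

5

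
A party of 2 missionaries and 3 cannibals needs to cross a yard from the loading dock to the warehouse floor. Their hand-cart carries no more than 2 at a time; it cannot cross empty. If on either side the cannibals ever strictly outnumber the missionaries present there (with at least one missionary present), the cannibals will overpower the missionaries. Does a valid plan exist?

No

The cannibals already outnumber the missionaries at the loading dock before anyone moves, so the starting position itself is disallowed.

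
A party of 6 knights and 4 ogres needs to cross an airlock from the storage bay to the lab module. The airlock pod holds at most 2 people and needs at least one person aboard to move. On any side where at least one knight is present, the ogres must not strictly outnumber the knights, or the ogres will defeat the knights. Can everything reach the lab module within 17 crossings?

Yes

Yes — this plan uses 17 crossings (≤ 17):
1. 2 ogres → the lab module.  (the storage bay: 6K 2O; the lab module: 0K 2O)
2. 1 ogre ← the storage bay.  (the storage bay: 6K 3O; the lab module: 0K 1O)
3. 2 ogres → the lab module.  (the storage bay: 6K 1O; the lab module: 0K 3O)
4. 1 ogre ← the storage bay.  (the storage bay: 6K 2O; the lab module: 0K 2O)
5. 2 knights → the lab module.  (the storage bay: 4K 2O; the lab module: 2K 2O)
6. 1 ogre ← the storage bay.  (the storage bay: 4K 3O; the lab module: 2K 1O)
7. 1 knight and 1 ogre → the lab module.  (the storage bay: 3K 2O; the lab module: 3K 2O)
8. 1 ogre ← the storage bay.  (the storage bay: 3K 3O; the lab module: 3K 1O)
9. 2 ogres → the lab module.  (the storage bay: 3K 1O; the lab module: 3K 3O)
10. 1 ogre ← the storage bay.  (the storage bay: 3K 2O; the lab module: 3K 2O)
11. 1 knight and 1 ogre → the lab module.  (the storage bay: 2K 1O; the lab module: 4K 3O)
12. 1 ogre ← the storage bay.  (the storage bay: 2K 2O; the lab module: 4K 2O)
13. 2 ogres → the lab module.  (the storage bay: 2K 0O; the lab module: 4K 4O)
14. 1 ogre ← the storage bay.  (the storage bay: 2K 1O; the lab module: 4K 3O)
15. 1 knight and 1 ogre → the lab module.  (the storage bay: 1K 0O; the lab module: 5K 4O)
16. 1 ogre ← the storage bay.  (the storage bay: 1K 1O; the lab module: 5K 3O)
17. 1 knight and 1 ogre → the lab module.  (the storage bay: 0K 0O; the lab module: 6K 4O)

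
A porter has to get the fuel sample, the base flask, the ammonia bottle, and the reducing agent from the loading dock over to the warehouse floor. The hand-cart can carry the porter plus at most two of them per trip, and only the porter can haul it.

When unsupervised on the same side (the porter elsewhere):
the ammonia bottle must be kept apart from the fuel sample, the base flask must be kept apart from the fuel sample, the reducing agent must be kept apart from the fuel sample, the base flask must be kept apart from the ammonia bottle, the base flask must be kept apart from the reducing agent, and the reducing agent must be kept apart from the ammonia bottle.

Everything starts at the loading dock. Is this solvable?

No

Whatever the first load, the items left behind include a forbidden pair without the porter. No opening move is safe, so no plan exists.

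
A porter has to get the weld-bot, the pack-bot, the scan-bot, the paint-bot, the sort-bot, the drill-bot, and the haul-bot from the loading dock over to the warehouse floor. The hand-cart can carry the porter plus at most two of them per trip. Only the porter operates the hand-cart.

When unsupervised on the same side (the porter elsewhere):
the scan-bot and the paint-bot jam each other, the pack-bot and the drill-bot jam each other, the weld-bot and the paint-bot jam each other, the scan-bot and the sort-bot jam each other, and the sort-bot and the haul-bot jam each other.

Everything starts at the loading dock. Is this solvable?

Whatever the first load, the items left behind include a forbidden pair without the porter. No opening move is safe, so no plan exists.

No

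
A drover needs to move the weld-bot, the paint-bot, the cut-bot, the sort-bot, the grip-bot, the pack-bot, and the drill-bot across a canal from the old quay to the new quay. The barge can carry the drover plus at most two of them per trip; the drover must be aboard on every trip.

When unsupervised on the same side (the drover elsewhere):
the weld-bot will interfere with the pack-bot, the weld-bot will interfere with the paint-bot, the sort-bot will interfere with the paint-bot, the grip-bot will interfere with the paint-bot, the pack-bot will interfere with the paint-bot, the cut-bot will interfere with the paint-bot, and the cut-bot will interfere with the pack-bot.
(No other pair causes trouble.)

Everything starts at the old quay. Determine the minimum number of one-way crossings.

11

Counting alone: the drover can take at most 2 across per trip to the new quay, so moving all 7 needs at least 4 loaded trips out, with a return between consecutive ones — at least 7 crossings.
The safety rule pushes this higher. Following every safe sequence of crossings, the most of the 7 that can be at the new quay as the barge arrives there on crossings 7, 9 is 5, 6 respectively — never all 7.
So no plan with fewer than 11 crossings exists, and this one achieves 11:
1. Drover goes to the new quay with the pack-bot and the paint-bot.  [the old quay: the cut-bot, the drill-bot, the grip-bot, the sort-bot, the weld-bot | the new quay: the pack-bot, the paint-bot]
2. Drover goes back to the old quay with the paint-bot.  [the old quay: the cut-bot, the drill-bot, the grip-bot, the paint-bot, the sort-bot, the weld-bot | the new quay: the pack-bot]
3. Drover goes to the new quay with the paint-bot and the sort-bot.  [the old quay: the cut-bot, the drill-bot, the grip-bot, the weld-bot | the new quay: the pack-bot, the paint-bot, the sort-bot]
4. Drover goes back to the old quay with the paint-bot.  [the old quay: the cut-bot, the drill-bot, the grip-bot, the paint-bot, the weld-bot | the new quay: the pack-bot, the sort-bot]
5. Drover goes to the new quay with the grip-bot and the paint-bot.  [the old quay: the cut-bot, the drill-bot, the weld-bot | the new quay: the grip-bot, the pack-bot, the paint-bot, the sort-bot]
6. Drover goes back to the old quay with the paint-bot.  [the old quay: the cut-bot, the drill-bot, the paint-bot, the weld-bot | the new quay: the grip-bot, the pack-bot, the sort-bot]
7. Drover goes to the new quay with the cut-bot and the weld-bot.  [the old quay: the drill-bot, the paint-bot | the new quay: the cut-bot, the grip-bot, the pack-bot, the sort-bot, the weld-bot]
8. Drover goes back to the old quay with the pack-bot.  [the old quay: the drill-bot, the pack-bot, the paint-bot | the new quay: the cut-bot, the grip-bot, the sort-bot, the weld-bot]
9. Drover goes to the new quay with the drill-bot and the paint-bot.  [the old quay: the pack-bot | the new quay: the cut-bot, the drill-bot, the grip-bot, the paint-bot, the sort-bot, the weld-bot]
10. Drover goes back to the old quay with the paint-bot.  [the old quay: the pack-bot, the paint-bot | the new quay: the cut-bot, the drill-bot, the grip-bot, the sort-bot, the weld-bot]
11. Drover goes to the new quay with the pack-bot and the paint-bot.  [the old quay: — | the new quay: the cut-bot, the drill-bot, the grip-bot, the pack-bot, the paint-bot, the sort-bot, the weld-bot]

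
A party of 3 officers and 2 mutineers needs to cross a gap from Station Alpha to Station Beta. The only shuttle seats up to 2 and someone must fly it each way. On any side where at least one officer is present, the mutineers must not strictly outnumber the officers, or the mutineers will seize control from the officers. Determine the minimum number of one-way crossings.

Counting alone: each trip to Station Beta takes at most 2 across and each return brings at least 1 back, so after t trips out (and t−1 returns) at most 2t − (t−1) of the 5 are across; that first reaches 5 at t = 4, so at least 7 crossings are needed.
The plan below uses exactly 7 crossings, so it is optimal:
1. 2 mutineers → Station Beta.  (Station Alpha: 3O 0M; Station Beta: 0O 2M)
2. 1 mutineer ← Station Alpha.  (Station Alpha: 3O 1M; Station Beta: 0O 1M)
3. 2 officers → Station Beta.  (Station Alpha: 1O 1M; Station Beta: 2O 1M)
4. 1 officer ← Station Alpha.  (Station Alpha: 2O 1M; Station Beta: 1O 1M)
5. 1 officer and 1 mutineer → Station Beta.  (Station Alpha: 1O 0M; Station Beta: 2O 2M)
6. 1 mutineer ← Station Alpha.  (Station Alpha: 1O 1M; Station Beta: 2O 1M)
7. 1 officer and 1 mutineer → Station Beta.  (Station Alpha: 0O 0M; Station Beta: 3O 2M)

7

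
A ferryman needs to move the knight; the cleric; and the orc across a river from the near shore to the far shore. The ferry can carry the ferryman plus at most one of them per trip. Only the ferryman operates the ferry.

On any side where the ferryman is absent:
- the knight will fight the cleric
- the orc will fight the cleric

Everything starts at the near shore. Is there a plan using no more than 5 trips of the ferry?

Counting alone: the ferryman can take at most 1 across per trip to the far shore, so moving all 3 needs at least 3 loaded trips out, with a return between consecutive ones — at least 5 crossings.
The safety rule pushes this higher. Following every safe sequence of crossings, the most of the 3 that can be at the far shore as the ferry arrives there on crossing 5 is 2 — never all 3.
So the move cannot be finished within 5 crossings. (The shortest complete plan takes 7:)
1. Ferryman goes to the far shore with the cleric.  [the near shore: the knight, the orc | the far shore: the cleric]
2. Ferryman goes back to the near shore alone.  [the near shore: the knight, the orc | the far shore: the cleric]
3. Ferryman goes to the far shore with the knight.  [the near shore: the orc | the far shore: the cleric, the knight]
4. Ferryman goes back to the near shore with the cleric.  [the near shore: the cleric, the orc | the far shore: the knight]
5. Ferryman goes to the far shore with the orc.  [the near shore: the cleric | the far shore: the knight, the orc]
6. Ferryman goes back to the near shore alone.  [the near shore: the cleric | the far shore: the knight, the orc]
7. Ferryman goes to the far shore with the cleric.  [the near shore: — | the far shore: the cleric, the knight, the orc]

No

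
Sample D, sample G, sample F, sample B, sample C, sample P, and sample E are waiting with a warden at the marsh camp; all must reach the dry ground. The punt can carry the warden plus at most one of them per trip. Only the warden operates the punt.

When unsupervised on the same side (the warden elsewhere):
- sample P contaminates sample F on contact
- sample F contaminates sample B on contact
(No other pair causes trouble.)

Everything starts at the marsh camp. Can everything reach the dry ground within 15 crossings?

Yes

Yes — this plan uses 15 crossings (≤ 15):
1. Warden goes to the dry ground with sample F.  [the marsh camp: sample B, sample C, sample D, sample E, sample G, sample P | the dry ground: sample F]
2. Warden goes back to the marsh camp alone.  [the marsh camp: sample B, sample C, sample D, sample E, sample G, sample P | the dry ground: sample F]
3. Warden goes to the dry ground with sample D.  [the marsh camp: sample B, sample C, sample E, sample G, sample P | the dry ground: sample D, sample F]
4. Warden goes back to the marsh camp alone.  [the marsh camp: sample B, sample C, sample E, sample G, sample P | the dry ground: sample D, sample F]
5. Warden goes to the dry ground with sample G.  [the marsh camp: sample B, sample C, sample E, sample P | the dry ground: sample D, sample F, sample G]
6. Warden goes back to the marsh camp alone.  [the marsh camp: sample B, sample C, sample E, sample P | the dry ground: sample D, sample F, sample G]
7. Warden goes to the dry ground with sample B.  [the marsh camp: sample C, sample E, sample P | the dry ground: sample B, sample D, sample F, sample G]
8. Warden goes back to the marsh camp with sample F.  [the marsh camp: sample C, sample E, sample F, sample P | the dry ground: sample B, sample D, sample G]
9. Warden goes to the dry ground with sample P.  [the marsh camp: sample C, sample E, sample F | the dry ground: sample B, sample D, sample G, sample P]
10. Warden goes back to the marsh camp alone.  [the marsh camp: sample C, sample E, sample F | the dry ground: sample B, sample D, sample G, sample P]
11. Warden goes to the dry ground with sample C.  [the marsh camp: sample E, sample F | the dry ground: sample B, sample C, sample D, sample G, sample P]
12. Warden goes back to the marsh camp alone.  [the marsh camp: sample E, sample F | the dry ground: sample B, sample C, sample D, sample G, sample P]
13. Warden goes to the dry ground with sample E.  [the marsh camp: sample F | the dry ground: sample B, sample C, sample D, sample E, sample G, sample P]
14. Warden goes back to the marsh camp alone.  [the marsh camp: sample F | the dry ground: sample B, sample C, sample D, sample E, sample G, sample P]
15. Warden goes to the dry ground with sample F.  [the marsh camp: — | the dry ground: sample B, sample C, sample D, sample E, sample F, sample G, sample P]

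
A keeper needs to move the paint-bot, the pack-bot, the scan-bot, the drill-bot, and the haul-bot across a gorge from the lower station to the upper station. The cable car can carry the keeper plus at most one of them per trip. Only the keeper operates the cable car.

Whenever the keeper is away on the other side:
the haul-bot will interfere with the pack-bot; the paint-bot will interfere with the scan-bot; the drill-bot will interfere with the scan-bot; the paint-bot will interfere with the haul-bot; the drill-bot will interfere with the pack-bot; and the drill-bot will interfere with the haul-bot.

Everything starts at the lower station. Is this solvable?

No

Whatever the first load, the items left behind include a forbidden pair without the keeper. No opening move is safe, so no plan exists.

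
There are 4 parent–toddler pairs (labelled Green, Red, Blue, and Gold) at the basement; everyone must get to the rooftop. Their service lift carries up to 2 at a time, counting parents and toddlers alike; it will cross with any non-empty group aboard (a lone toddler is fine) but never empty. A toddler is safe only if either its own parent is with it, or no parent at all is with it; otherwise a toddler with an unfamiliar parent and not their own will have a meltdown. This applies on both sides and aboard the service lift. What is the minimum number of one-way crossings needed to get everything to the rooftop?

impossible

Following every safe sequence of crossings from the start, the most of the 8 that can be at the rooftop as the service lift arrives there on crossings 1, 3, 5 is 2, 3, 4 respectively; the best ever achieved is 4 of 8.
From crossing 7 on, no configuration arises that was not already reachable earlier: only 44 distinct safe configurations (who is on which side, and where the service lift is) can ever be reached, none of them has everyone across, and every continuation just revisits them. So no valid plan exists.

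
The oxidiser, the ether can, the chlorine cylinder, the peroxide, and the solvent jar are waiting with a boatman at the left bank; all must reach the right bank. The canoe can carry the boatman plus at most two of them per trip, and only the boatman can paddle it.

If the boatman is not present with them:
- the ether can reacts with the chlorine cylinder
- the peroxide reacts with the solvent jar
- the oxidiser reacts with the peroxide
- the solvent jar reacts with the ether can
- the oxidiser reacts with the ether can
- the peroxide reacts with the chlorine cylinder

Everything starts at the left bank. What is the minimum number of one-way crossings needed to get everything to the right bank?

Counting alone: the boatman can take at most 2 across per trip to the right bank, so moving all 5 needs at least 3 loaded trips out, with a return between consecutive ones — at least 5 crossings.
The safety rule pushes this higher. Following every safe sequence of crossings, the most of the 5 that can be at the right bank as the canoe arrives there on crossing 5 is 4 — never all 5.
So no plan with fewer than 7 crossings exists, and this one achieves 7:
1. Boatman goes to the right bank with the ether can and the peroxide.  [the left bank: the chlorine cylinder, the oxidiser, the solvent jar | the right bank: the ether can, the peroxide]
2. Boatman goes back to the left bank alone.  [the left bank: the chlorine cylinder, the oxidiser, the solvent jar | the right bank: the ether can, the peroxide]
3. Boatman goes to the right bank with the oxidiser.  [the left bank: the chlorine cylinder, the solvent jar | the right bank: the ether can, the oxidiser, the peroxide]
4. Boatman goes back to the left bank with the ether can and the peroxide.  [the left bank: the chlorine cylinder, the ether can, the peroxide, the solvent jar | the right bank: the oxidiser]
5. Boatman goes to the right bank with the chlorine cylinder and the solvent jar.  [the left bank: the ether can, the peroxide | the right bank: the chlorine cylinder, the oxidiser, the solvent jar]
6. Boatman goes back to the left bank alone.  [the left bank: the ether can, the peroxide | the right bank: the chlorine cylinder, the oxidiser, the solvent jar]
7. Boatman goes to the right bank with the ether can and the peroxide.  [the left bank: — | the right bank: the chlorine cylinder, the ether can, the oxidiser, the peroxide, the solvent jar]

7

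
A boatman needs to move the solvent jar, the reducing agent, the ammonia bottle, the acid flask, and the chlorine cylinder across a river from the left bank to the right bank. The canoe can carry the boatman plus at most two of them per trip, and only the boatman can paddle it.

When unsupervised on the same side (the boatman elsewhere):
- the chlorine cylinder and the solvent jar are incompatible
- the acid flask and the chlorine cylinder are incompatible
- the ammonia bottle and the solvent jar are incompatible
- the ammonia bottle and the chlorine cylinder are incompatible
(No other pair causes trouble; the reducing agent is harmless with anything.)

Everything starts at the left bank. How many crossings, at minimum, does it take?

7

Counting alone: the boatman can take at most 2 across per trip to the right bank, so moving all 5 needs at least 3 loaded trips out, with a return between consecutive ones — at least 5 crossings.
The safety rule pushes this higher. Following every safe sequence of crossings, the most of the 5 that can be at the right bank as the canoe arrives there on crossing 5 is 4 — never all 5.
So no plan with fewer than 7 crossings exists, and this one achieves 7:
1. Boatman goes to the right bank with the chlorine cylinder and the solvent jar.
2. Boatman goes back to the left bank with the solvent jar.
3. Boatman goes to the right bank with the reducing agent and the solvent jar.
4. Boatman goes back to the left bank with the solvent jar.
5. Boatman goes to the right bank with the acid flask and the solvent jar.
6. Boatman goes back to the left bank with the chlorine cylinder.
7. Boatman goes to the right bank with the ammonia bottle and the chlorine cylinder.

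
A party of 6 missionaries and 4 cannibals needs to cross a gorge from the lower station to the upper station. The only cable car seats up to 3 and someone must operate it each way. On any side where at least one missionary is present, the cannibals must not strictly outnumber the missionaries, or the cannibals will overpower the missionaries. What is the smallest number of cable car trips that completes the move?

Counting alone: each trip to the upper station takes at most 3 across and each return brings at least 1 back, so after t trips out (and t−1 returns) at most 3t − (t−1) of the 10 are across; that first reaches 10 at t = 5, so at least 9 crossings are needed.
The plan below uses exactly 9 crossings, so it is optimal:
1. 2 cannibals → the upper station.  (the lower station: 6M 2C; the upper station: 0M 2C)
2. 1 cannibal ← the lower station.  (the lower station: 6M 3C; the upper station: 0M 1C)
3. 3 cannibals → the upper station.  (the lower station: 6M 0C; the upper station: 0M 4C)
4. 1 cannibal ← the lower station.  (the lower station: 6M 1C; the upper station: 0M 3C)
5. 3 missionaries → the upper station.  (the lower station: 3M 1C; the upper station: 3M 3C)
6. 1 cannibal ← the lower station.  (the lower station: 3M 2C; the upper station: 3M 2C)
7. 1 missionary and 2 cannibals → the upper station.  (the lower station: 2M 0C; the upper station: 4M 4C)
8. 1 cannibal ← the lower station.  (the lower station: 2M 1C; the upper station: 4M 3C)
9. 2 missionaries and 1 cannibal → the upper station.  (the lower station: 0M 0C; the upper station: 6M 4C)

9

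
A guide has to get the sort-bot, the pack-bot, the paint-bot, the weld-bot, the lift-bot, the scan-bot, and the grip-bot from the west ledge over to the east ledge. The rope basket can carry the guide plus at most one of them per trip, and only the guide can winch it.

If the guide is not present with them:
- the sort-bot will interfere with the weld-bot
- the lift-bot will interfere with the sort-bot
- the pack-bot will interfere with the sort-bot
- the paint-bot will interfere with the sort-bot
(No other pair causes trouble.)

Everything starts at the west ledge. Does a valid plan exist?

No

Following every safe sequence of crossings from the start, the most of the 7 that can be at the east ledge as the rope basket arrives there on crossings 1, 3, 5, 7 is 1, 2, 3, 4 respectively; the best ever achieved is 4 of 7.
From crossing 9 on, no configuration arises that was not already reachable earlier: only 44 distinct safe configurations (who is on which side, and where the rope basket is) can ever be reached, none of them has everyone across, and every continuation just revisits them. So no valid plan exists.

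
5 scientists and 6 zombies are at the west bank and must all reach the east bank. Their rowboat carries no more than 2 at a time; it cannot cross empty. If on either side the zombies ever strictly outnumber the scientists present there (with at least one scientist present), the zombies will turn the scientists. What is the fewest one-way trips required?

impossible

The zombies already outnumber the scientists at the west bank before anyone moves, so the starting position itself is disallowed.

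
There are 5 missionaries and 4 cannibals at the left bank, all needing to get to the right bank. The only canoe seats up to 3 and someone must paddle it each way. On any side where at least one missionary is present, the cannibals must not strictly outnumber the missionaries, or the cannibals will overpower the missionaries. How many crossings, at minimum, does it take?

Counting alone: each trip to the right bank takes at most 3 across and each return brings at least 1 back, so after t trips out (and t−1 returns) at most 3t − (t−1) of the 9 are across; that first reaches 9 at t = 4, so at least 7 crossings are needed.
The plan below uses exactly 7 crossings, so it is optimal:
1. 3 cannibals → the right bank.  (the left bank: 5M 1C; the right bank: 0M 3C)
2. 1 cannibal ← the left bank.  (the left bank: 5M 2C; the right bank: 0M 2C)
3. 3 missionaries → the right bank.  (the left bank: 2M 2C; the right bank: 3M 2C)
4. 1 missionary ← the left bank.  (the left bank: 3M 2C; the right bank: 2M 2C)
5. 2 missionaries and 1 cannibal → the right bank.  (the left bank: 1M 1C; the right bank: 4M 3C)
6. 1 missionary ← the left bank.  (the left bank: 2M 1C; the right bank: 3M 3C)
7. 2 missionaries and 1 cannibal → the right bank.  (the left bank: 0M 0C; the right bank: 5M 4C)

7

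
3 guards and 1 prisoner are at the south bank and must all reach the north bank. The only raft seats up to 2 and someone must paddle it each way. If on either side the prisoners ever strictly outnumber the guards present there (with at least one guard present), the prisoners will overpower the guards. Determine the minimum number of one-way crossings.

5

Counting alone: each trip to the north bank takes at most 2 across and each return brings at least 1 back, so after t trips out (and t−1 returns) at most 2t − (t−1) of the 4 are across; that first reaches 4 at t = 3, so at least 5 crossings are needed.
The plan below uses exactly 5 crossings, so it is optimal:
1. 1 guard and 1 prisoner → the north bank.  (the south bank: 2G 0P; the north bank: 1G 1P)
2. 1 prisoner ← the south bank.  (the south bank: 2G 1P; the north bank: 1G 0P)
3. 1 guard and 1 prisoner → the north bank.  (the south bank: 1G 0P; the north bank: 2G 1P)
4. 1 prisoner ← the south bank.  (the south bank: 1G 1P; the north bank: 2G 0P)
5. 1 guard and 1 prisoner → the north bank.  (the south bank: 0G 0P; the north bank: 3G 1P)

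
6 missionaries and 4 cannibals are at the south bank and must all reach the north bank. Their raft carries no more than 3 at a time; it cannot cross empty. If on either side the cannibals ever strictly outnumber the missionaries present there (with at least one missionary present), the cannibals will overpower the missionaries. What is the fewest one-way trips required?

Counting alone: each trip to the north bank takes at most 3 across and each return brings at least 1 back, so after t trips out (and t−1 returns) at most 3t − (t−1) of the 10 are across; that first reaches 10 at t = 5, so at least 9 crossings are needed.
The plan below uses exactly 9 crossings, so it is optimal:
1. 2 cannibals → the north bank.  (the south bank: 6M 2C; the north bank: 0M 2C)
2. 1 cannibal ← the south bank.  (the south bank: 6M 3C; the north bank: 0M 1C)
3. 3 cannibals → the north bank.  (the south bank: 6M 0C; the north bank: 0M 4C)
4. 1 cannibal ← the south bank.  (the south bank: 6M 1C; the north bank: 0M 3C)
5. 3 missionaries → the north bank.  (the south bank: 3M 1C; the north bank: 3M 3C)
6. 1 cannibal ← the south bank.  (the south bank: 3M 2C; the north bank: 3M 2C)
7. 1 missionary and 2 cannibals → the north bank.  (the south bank: 2M 0C; the north bank: 4M 4C)
8. 1 cannibal ← the south bank.  (the south bank: 2M 1C; the north bank: 4M 3C)
9. 2 missionaries and 1 cannibal → the north bank.  (the south bank: 0M 0C; the north bank: 6M 4C)

9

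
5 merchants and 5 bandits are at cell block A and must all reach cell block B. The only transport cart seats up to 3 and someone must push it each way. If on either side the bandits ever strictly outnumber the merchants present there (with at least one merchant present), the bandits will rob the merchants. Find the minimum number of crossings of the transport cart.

Counting alone: each trip to cell block B takes at most 3 across and each return brings at least 1 back, so after t trips out (and t−1 returns) at most 3t − (t−1) of the 10 are across; that first reaches 10 at t = 5, so at least 9 crossings are needed.
The safety rule pushes this higher. Following every safe sequence of crossings, the most of the 10 that can be at cell block B as the transport cart arrives there on crossing 9 is 9 — never all 10.
So no plan with fewer than 11 crossings exists, and this one achieves 11:
1. 2 bandits → cell block B.  (cell block A: 5M 3B; cell block B: 0M 2B)
2. 1 bandit ← cell block A.  (cell block A: 5M 4B; cell block B: 0M 1B)
3. 3 bandits → cell block B.  (cell block A: 5M 1B; cell block B: 0M 4B)
4. 1 bandit ← cell block A.  (cell block A: 5M 2B; cell block B: 0M 3B)
5. 3 merchants → cell block B.  (cell block A: 2M 2B; cell block B: 3M 3B)
6. 1 merchant and 1 bandit ← cell block A.  (cell block A: 3M 3B; cell block B: 2M 2B)
7. 3 merchants → cell block B.  (cell block A: 0M 3B; cell block B: 5M 2B)
8. 1 bandit ← cell block A.  (cell block A: 0M 4B; cell block B: 5M 1B)
9. 2 bandits → cell block B.  (cell block A: 0M 2B; cell block B: 5M 3B)
10. 1 bandit ← cell block A.  (cell block A: 0M 3B; cell block B: 5M 2B)
11. 3 bandits → cell block B.  (cell block A: 0M 0B; cell block B: 5M 5B)

11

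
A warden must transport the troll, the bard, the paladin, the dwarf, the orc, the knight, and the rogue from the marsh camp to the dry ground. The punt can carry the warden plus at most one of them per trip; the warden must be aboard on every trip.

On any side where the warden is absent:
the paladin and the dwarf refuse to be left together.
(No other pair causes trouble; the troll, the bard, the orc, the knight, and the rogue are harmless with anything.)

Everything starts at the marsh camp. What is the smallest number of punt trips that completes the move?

13

Counting alone: the warden can take at most 1 across per trip to the dry ground, so moving all 7 needs at least 7 loaded trips out, with a return between consecutive ones — at least 13 crossings.
The plan below uses exactly 13 crossings, so it is optimal:
1. Warden goes to the dry ground with the paladin.
2. Warden goes back to the marsh camp alone.
3. Warden goes to the dry ground with the troll.
4. Warden goes back to the marsh camp alone.
5. Warden goes to the dry ground with the bard.
6. Warden goes back to the marsh camp alone.
7. Warden goes to the dry ground with the orc.
8. Warden goes back to the marsh camp alone.
9. Warden goes to the dry ground with the knight.
10. Warden goes back to the marsh camp alone.
11. Warden goes to the dry ground with the rogue.
12. Warden goes back to the marsh camp alone.
13. Warden goes to the dry ground with the dwarf.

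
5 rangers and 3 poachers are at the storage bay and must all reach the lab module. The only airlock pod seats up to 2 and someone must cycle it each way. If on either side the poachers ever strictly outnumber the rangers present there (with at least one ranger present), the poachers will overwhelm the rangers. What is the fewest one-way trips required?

Counting alone: each trip to the lab module takes at most 2 across and each return brings at least 1 back, so after t trips out (and t−1 returns) at most 2t − (t−1) of the 8 are across; that first reaches 8 at t = 7, so at least 13 crossings are needed.
The plan below uses exactly 13 crossings, so it is optimal:
1. 2 poachers → the lab module.  (the storage bay: 5R 1P; the lab module: 0R 2P)
2. 1 poacher ← the storage bay.  (the storage bay: 5R 2P; the lab module: 0R 1P)
3. 2 poachers → the lab module.  (the storage bay: 5R 0P; the lab module: 0R 3P)
4. 1 poacher ← the storage bay.  (the storage bay: 5R 1P; the lab module: 0R 2P)
5. 2 rangers → the lab module.  (the storage bay: 3R 1P; the lab module: 2R 2P)
6. 1 poacher ← the storage bay.  (the storage bay: 3R 2P; the lab module: 2R 1P)
7. 1 ranger and 1 poacher → the lab module.  (the storage bay: 2R 1P; the lab module: 3R 2P)
8. 1 poacher ← the storage bay.  (the storage bay: 2R 2P; the lab module: 3R 1P)
9. 2 poachers → the lab module.  (the storage bay: 2R 0P; the lab module: 3R 3P)
10. 1 poacher ← the storage bay.  (the storage bay: 2R 1P; the lab module: 3R 2P)
11. 1 ranger and 1 poacher → the lab module.  (the storage bay: 1R 0P; the lab module: 4R 3P)
12. 1 poacher ← the storage bay.  (the storage bay: 1R 1P; the lab module: 4R 2P)
13. 1 ranger and 1 poacher → the lab module.  (the storage bay: 0R 0P; the lab module: 5R 3P)

13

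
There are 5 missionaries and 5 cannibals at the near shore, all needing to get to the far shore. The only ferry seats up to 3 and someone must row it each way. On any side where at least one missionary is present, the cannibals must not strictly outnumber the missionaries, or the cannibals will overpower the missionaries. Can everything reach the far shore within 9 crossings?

Counting alone: each trip to the far shore takes at most 3 across and each return brings at least 1 back, so after t trips out (and t−1 returns) at most 3t − (t−1) of the 10 are across; that first reaches 10 at t = 5, so at least 9 crossings are needed.
The safety rule pushes this higher. Following every safe sequence of crossings, the most of the 10 that can be at the far shore as the ferry arrives there on crossing 9 is 9 — never all 10.
So the move cannot be finished within 9 crossings. (The shortest complete plan takes 11:)
1. 2 cannibals → the far shore.  (the near shore: 5M 3C; the far shore: 0M 2C)
2. 1 cannibal ← the near shore.  (the near shore: 5M 4C; the far shore: 0M 1C)
3. 3 cannibals → the far shore.  (the near shore: 5M 1C; the far shore: 0M 4C)
4. 1 cannibal ← the near shore.  (the near shore: 5M 2C; the far shore: 0M 3C)
5. 3 missionaries → the far shore.  (the near shore: 2M 2C; the far shore: 3M 3C)
6. 1 missionary and 1 cannibal ← the near shore.  (the near shore: 3M 3C; the far shore: 2M 2C)
7. 3 missionaries → the far shore.  (the near shore: 0M 3C; the far shore: 5M 2C)
8. 1 cannibal ← the near shore.  (the near shore: 0M 4C; the far shore: 5M 1C)
9. 2 cannibals → the far shore.  (the near shore: 0M 2C; the far shore: 5M 3C)
10. 1 cannibal ← the near shore.  (the near shore: 0M 3C; the far shore: 5M 2C)
11. 3 cannibals → the far shore.  (the near shore: 0M 0C; the far shore: 5M 5C)

No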